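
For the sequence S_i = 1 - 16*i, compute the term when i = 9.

S_9 = 1 + -16*9 = 1 + -144 = -143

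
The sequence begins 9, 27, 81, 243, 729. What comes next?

Ratios: 27 / 9 = 3.0
This is a geometric sequence with common ratio r = 3.
Next term = 729 * 3 = 2187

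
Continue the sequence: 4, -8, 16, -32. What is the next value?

Ratios: -8 / 4 = -2.0
This is a geometric sequence with common ratio r = -2.
Next term = -32 * -2 = 64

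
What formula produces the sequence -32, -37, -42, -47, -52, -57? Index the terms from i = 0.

Check differences: -37 - -32 = -5
-42 - -37 = -5
Common difference d = -5.
First term a = -32.
Formula: S_i = -32 - 5*i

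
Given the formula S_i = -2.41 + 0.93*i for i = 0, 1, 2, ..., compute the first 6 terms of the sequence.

This is an arithmetic sequence.
i=0: S_0 = -2.41 + 0.93*0 = -2.41
i=1: S_1 = -2.41 + 0.93*1 = -1.48
i=2: S_2 = -2.41 + 0.93*2 = -0.55
i=3: S_3 = -2.41 + 0.93*3 = 0.38
i=4: S_4 = -2.41 + 0.93*4 = 1.31
i=5: S_5 = -2.41 + 0.93*5 = 2.24
The first 6 terms are: [-2.41, -1.48, -0.55, 0.38, 1.31, 2.24]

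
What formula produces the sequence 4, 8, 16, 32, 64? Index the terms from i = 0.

Check ratios: 8 / 4 = 2.0
Common ratio r = 2.
First term a = 4.
Formula: S_i = 4 * 2^i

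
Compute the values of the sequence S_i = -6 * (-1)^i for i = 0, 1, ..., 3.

This is a geometric sequence.
i=0: S_0 = -6 * (-1)^0 = -6
i=1: S_1 = -6 * (-1)^1 = 6
i=2: S_2 = -6 * (-1)^2 = -6
i=3: S_3 = -6 * (-1)^3 = 6
The first 4 terms are: [-6, 6, -6, 6]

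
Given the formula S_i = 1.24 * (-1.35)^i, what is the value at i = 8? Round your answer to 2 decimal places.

S_8 = 1.24 * (-1.35)^8 ≈ 1.24 * 11.0324 ≈ 13.68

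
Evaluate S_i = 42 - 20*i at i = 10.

S_10 = 42 + -20*10 = 42 + -200 = -158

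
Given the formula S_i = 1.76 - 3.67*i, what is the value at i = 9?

S_9 = 1.76 + -3.67*9 = 1.76 + -33.03 = -31.27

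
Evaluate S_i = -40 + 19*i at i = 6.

S_6 = -40 + 19*6 = -40 + 114 = 74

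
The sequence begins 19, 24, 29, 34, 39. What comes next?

Differences: 24 - 19 = 5
This is an arithmetic sequence with common difference d = 5.
Next term = 39 + 5 = 44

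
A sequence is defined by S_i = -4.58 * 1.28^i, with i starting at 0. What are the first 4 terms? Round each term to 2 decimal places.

This is a geometric sequence.
i=0: S_0 = -4.58 * 1.28^0 = -4.58
i=1: S_1 = -4.58 * 1.28^1 ≈ -5.86
i=2: S_2 = -4.58 * 1.28^2 ≈ -7.5
i=3: S_3 = -4.58 * 1.28^3 ≈ -9.6
The first 4 terms are: [-4.58, -5.86, -7.5, -9.6]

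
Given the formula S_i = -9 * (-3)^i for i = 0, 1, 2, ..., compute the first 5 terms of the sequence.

This is a geometric sequence.
i=0: S_0 = -9 * (-3)^0 = -9
i=1: S_1 = -9 * (-3)^1 = 27
i=2: S_2 = -9 * (-3)^2 = -81
i=3: S_3 = -9 * (-3)^3 = 243
i=4: S_4 = -9 * (-3)^4 = -729
The first 5 terms are: [-9, 27, -81, 243, -729]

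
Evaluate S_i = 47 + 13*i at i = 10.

S_10 = 47 + 13*10 = 47 + 130 = 177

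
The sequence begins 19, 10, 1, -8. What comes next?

Differences: 10 - 19 = -9
This is an arithmetic sequence with common difference d = -9.
Next term = -8 + -9 = -17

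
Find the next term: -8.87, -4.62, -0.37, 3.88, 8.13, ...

Differences: -4.62 - -8.87 = 4.25
This is an arithmetic sequence with common difference d = 4.25.
Next term = 8.13 + 4.25 = 12.38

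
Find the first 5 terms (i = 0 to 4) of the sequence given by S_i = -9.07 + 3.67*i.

This is an arithmetic sequence.
i=0: S_0 = -9.07 + 3.67*0 = -9.07
i=1: S_1 = -9.07 + 3.67*1 = -5.4
i=2: S_2 = -9.07 + 3.67*2 = -1.73
i=3: S_3 = -9.07 + 3.67*3 = 1.94
i=4: S_4 = -9.07 + 3.67*4 = 5.61
The first 5 terms are: [-9.07, -5.4, -1.73, 1.94, 5.61]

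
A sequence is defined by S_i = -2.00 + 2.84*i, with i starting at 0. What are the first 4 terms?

This is an arithmetic sequence.
i=0: S_0 = -2.0 + 2.84*0 = -2.0
i=1: S_1 = -2.0 + 2.84*1 = 0.84
i=2: S_2 = -2.0 + 2.84*2 = 3.68
i=3: S_3 = -2.0 + 2.84*3 = 6.52
The first 4 terms are: [-2.0, 0.84, 3.68, 6.52]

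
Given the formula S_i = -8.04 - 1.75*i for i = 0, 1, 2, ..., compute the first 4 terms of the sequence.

This is an arithmetic sequence.
i=0: S_0 = -8.04 + -1.75*0 = -8.04
i=1: S_1 = -8.04 + -1.75*1 = -9.79
i=2: S_2 = -8.04 + -1.75*2 = -11.54
i=3: S_3 = -8.04 + -1.75*3 = -13.29
The first 4 terms are: [-8.04, -9.79, -11.54, -13.29]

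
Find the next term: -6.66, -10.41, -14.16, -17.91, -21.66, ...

Differences: -10.41 - -6.66 = -3.75
This is an arithmetic sequence with common difference d = -3.75.
Next term = -21.66 + -3.75 = -25.41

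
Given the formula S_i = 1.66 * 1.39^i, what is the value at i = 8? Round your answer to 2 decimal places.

S_8 = 1.66 * 1.39^8 ≈ 1.66 * 13.9354 ≈ 23.13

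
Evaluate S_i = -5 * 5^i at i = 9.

S_9 = -5 * 5^9 = -5 * 1953125 = -9765625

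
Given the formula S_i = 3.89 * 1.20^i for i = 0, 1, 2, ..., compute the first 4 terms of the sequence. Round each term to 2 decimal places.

This is a geometric sequence.
i=0: S_0 = 3.89 * 1.2^0 = 3.89
i=1: S_1 = 3.89 * 1.2^1 ≈ 4.67
i=2: S_2 = 3.89 * 1.2^2 ≈ 5.6
i=3: S_3 = 3.89 * 1.2^3 ≈ 6.72
The first 4 terms are: [3.89, 4.67, 5.6, 6.72]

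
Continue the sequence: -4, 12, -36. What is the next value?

Ratios: 12 / -4 = -3.0
This is a geometric sequence with common ratio r = -3.
Next term = -36 * -3 = 108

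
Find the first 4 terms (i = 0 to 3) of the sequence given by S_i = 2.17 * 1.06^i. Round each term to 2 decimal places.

This is a geometric sequence.
i=0: S_0 = 2.17 * 1.06^0 = 2.17
i=1: S_1 = 2.17 * 1.06^1 ≈ 2.3
i=2: S_2 = 2.17 * 1.06^2 ≈ 2.44
i=3: S_3 = 2.17 * 1.06^3 ≈ 2.58
The first 4 terms are: [2.17, 2.3, 2.44, 2.58]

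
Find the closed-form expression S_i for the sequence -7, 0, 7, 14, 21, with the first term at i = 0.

Check differences: 0 - -7 = 7
7 - 0 = 7
Common difference d = 7.
First term a = -7.
Formula: S_i = -7 + 7*i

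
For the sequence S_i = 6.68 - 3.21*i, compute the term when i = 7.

S_7 = 6.68 + -3.21*7 = 6.68 + -22.47 = -15.79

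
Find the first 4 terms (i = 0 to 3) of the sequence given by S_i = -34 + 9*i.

This is an arithmetic sequence.
i=0: S_0 = -34 + 9*0 = -34
i=1: S_1 = -34 + 9*1 = -25
i=2: S_2 = -34 + 9*2 = -16
i=3: S_3 = -34 + 9*3 = -7
The first 4 terms are: [-34, -25, -16, -7]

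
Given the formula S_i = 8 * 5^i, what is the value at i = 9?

S_9 = 8 * 5^9 = 8 * 1953125 = 15625000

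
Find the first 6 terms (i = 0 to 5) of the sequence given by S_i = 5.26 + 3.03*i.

This is an arithmetic sequence.
i=0: S_0 = 5.26 + 3.03*0 = 5.26
i=1: S_1 = 5.26 + 3.03*1 = 8.29
i=2: S_2 = 5.26 + 3.03*2 = 11.32
i=3: S_3 = 5.26 + 3.03*3 = 14.35
i=4: S_4 = 5.26 + 3.03*4 = 17.38
i=5: S_5 = 5.26 + 3.03*5 = 20.41
The first 6 terms are: [5.26, 8.29, 11.32, 14.35, 17.38, 20.41]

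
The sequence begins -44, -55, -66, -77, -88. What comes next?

Differences: -55 - -44 = -11
This is an arithmetic sequence with common difference d = -11.
Next term = -88 + -11 = -99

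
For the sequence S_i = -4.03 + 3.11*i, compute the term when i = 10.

S_10 = -4.03 + 3.11*10 = -4.03 + 31.1 = 27.07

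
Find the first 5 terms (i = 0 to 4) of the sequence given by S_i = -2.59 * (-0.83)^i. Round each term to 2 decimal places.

This is a geometric sequence.
i=0: S_0 = -2.59 * (-0.83)^0 = -2.59
i=1: S_1 = -2.59 * (-0.83)^1 ≈ 2.15
i=2: S_2 = -2.59 * (-0.83)^2 ≈ -1.78
i=3: S_3 = -2.59 * (-0.83)^3 ≈ 1.48
i=4: S_4 = -2.59 * (-0.83)^4 ≈ -1.23
The first 5 terms are: [-2.59, 2.15, -1.78, 1.48, -1.23]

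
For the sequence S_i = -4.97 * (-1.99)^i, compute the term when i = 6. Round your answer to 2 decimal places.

S_6 = -4.97 * (-1.99)^6 ≈ -4.97 * 62.1038 ≈ -308.66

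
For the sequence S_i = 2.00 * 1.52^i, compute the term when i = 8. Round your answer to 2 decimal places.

S_8 = 2.0 * 1.52^8 ≈ 2.0 * 28.4937 ≈ 56.99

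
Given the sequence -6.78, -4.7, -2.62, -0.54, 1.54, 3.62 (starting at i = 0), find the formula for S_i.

Check differences: -4.7 - -6.78 = 2.08
-2.62 - -4.7 = 2.08
Common difference d = 2.08.
First term a = -6.78.
Formula: S_i = -6.78 + 2.08*i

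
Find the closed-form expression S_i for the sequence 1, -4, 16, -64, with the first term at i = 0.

Check ratios: -4 / 1 = -4.0
Common ratio r = -4.
First term a = 1.
Formula: S_i = 1 * (-4)^i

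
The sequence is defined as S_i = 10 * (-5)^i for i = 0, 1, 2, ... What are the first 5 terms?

This is a geometric sequence.
i=0: S_0 = 10 * (-5)^0 = 10
i=1: S_1 = 10 * (-5)^1 = -50
i=2: S_2 = 10 * (-5)^2 = 250
i=3: S_3 = 10 * (-5)^3 = -1250
i=4: S_4 = 10 * (-5)^4 = 6250
The first 5 terms are: [10, -50, 250, -1250, 6250]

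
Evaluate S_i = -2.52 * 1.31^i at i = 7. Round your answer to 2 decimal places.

S_7 = -2.52 * 1.31^7 ≈ -2.52 * 6.6206 ≈ -16.68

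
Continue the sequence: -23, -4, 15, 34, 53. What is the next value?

Differences: -4 - -23 = 19
This is an arithmetic sequence with common difference d = 19.
Next term = 53 + 19 = 72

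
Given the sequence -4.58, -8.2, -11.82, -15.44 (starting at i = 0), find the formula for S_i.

Check differences: -8.2 - -4.58 = -3.62
-11.82 - -8.2 = -3.62
Common difference d = -3.62.
First term a = -4.58.
Formula: S_i = -4.58 - 3.62*i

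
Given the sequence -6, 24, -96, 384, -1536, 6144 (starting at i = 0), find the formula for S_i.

Check ratios: 24 / -6 = -4.0
Common ratio r = -4.
First term a = -6.
Formula: S_i = -6 * (-4)^i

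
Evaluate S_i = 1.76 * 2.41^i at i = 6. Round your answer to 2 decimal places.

S_6 = 1.76 * 2.41^6 ≈ 1.76 * 195.9306 ≈ 344.84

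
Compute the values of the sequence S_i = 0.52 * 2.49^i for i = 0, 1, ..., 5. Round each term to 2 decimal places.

This is a geometric sequence.
i=0: S_0 = 0.52 * 2.49^0 = 0.52
i=1: S_1 = 0.52 * 2.49^1 ≈ 1.29
i=2: S_2 = 0.52 * 2.49^2 ≈ 3.22
i=3: S_3 = 0.52 * 2.49^3 ≈ 8.03
i=4: S_4 = 0.52 * 2.49^4 ≈ 19.99
i=5: S_5 = 0.52 * 2.49^5 ≈ 49.77
The first 6 terms are: [0.52, 1.29, 3.22, 8.03, 19.99, 49.77]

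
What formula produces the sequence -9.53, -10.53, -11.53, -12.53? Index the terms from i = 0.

Check differences: -10.53 - -9.53 = -1.0
-11.53 - -10.53 = -1.0
Common difference d = -1.0.
First term a = -9.53.
Formula: S_i = -9.53 - 1.00*i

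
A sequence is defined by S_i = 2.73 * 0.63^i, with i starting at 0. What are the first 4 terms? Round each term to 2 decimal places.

This is a geometric sequence.
i=0: S_0 = 2.73 * 0.63^0 = 2.73
i=1: S_1 = 2.73 * 0.63^1 ≈ 1.72
i=2: S_2 = 2.73 * 0.63^2 ≈ 1.08
i=3: S_3 = 2.73 * 0.63^3 ≈ 0.68
The first 4 terms are: [2.73, 1.72, 1.08, 0.68]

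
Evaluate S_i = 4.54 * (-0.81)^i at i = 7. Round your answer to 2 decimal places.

S_7 = 4.54 * (-0.81)^7 ≈ 4.54 * -0.2288 ≈ -1.04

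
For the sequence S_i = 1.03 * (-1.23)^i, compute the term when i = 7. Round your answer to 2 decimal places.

S_7 = 1.03 * (-1.23)^7 ≈ 1.03 * -4.2593 ≈ -4.39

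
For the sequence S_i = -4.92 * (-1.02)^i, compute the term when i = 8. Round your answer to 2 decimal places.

S_8 = -4.92 * (-1.02)^8 ≈ -4.92 * 1.1717 ≈ -5.76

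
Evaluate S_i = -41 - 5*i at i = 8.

S_8 = -41 + -5*8 = -41 + -40 = -81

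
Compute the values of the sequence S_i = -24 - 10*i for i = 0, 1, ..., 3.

This is an arithmetic sequence.
i=0: S_0 = -24 + -10*0 = -24
i=1: S_1 = -24 + -10*1 = -34
i=2: S_2 = -24 + -10*2 = -44
i=3: S_3 = -24 + -10*3 = -54
The first 4 terms are: [-24, -34, -44, -54]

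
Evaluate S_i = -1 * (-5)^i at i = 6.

S_6 = -1 * (-5)^6 = -1 * 15625 = -15625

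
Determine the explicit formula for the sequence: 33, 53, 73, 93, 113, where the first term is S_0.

Check differences: 53 - 33 = 20
73 - 53 = 20
Common difference d = 20.
First term a = 33.
Formula: S_i = 33 + 20*i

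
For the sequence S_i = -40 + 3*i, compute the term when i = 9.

S_9 = -40 + 3*9 = -40 + 27 = -13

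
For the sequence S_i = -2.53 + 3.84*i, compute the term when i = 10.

S_10 = -2.53 + 3.84*10 = -2.53 + 38.4 = 35.87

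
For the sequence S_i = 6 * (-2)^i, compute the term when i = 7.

S_7 = 6 * (-2)^7 = 6 * -128 = -768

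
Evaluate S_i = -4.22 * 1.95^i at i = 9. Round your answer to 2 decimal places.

S_9 = -4.22 * 1.95^9 ≈ -4.22 * 407.6726 ≈ -1720.38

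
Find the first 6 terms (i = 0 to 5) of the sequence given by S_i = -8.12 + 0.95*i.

This is an arithmetic sequence.
i=0: S_0 = -8.12 + 0.95*0 = -8.12
i=1: S_1 = -8.12 + 0.95*1 = -7.17
i=2: S_2 = -8.12 + 0.95*2 = -6.22
i=3: S_3 = -8.12 + 0.95*3 = -5.27
i=4: S_4 = -8.12 + 0.95*4 = -4.32
i=5: S_5 = -8.12 + 0.95*5 = -3.37
The first 6 terms are: [-8.12, -7.17, -6.22, -5.27, -4.32, -3.37]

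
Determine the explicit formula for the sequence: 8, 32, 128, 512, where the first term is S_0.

Check ratios: 32 / 8 = 4.0
Common ratio r = 4.
First term a = 8.
Formula: S_i = 8 * 4^i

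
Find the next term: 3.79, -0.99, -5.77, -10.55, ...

Differences: -0.99 - 3.79 = -4.78
This is an arithmetic sequence with common difference d = -4.78.
Next term = -10.55 + -4.78 = -15.33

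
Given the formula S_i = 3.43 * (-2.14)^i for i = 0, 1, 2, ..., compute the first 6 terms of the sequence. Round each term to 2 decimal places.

This is a geometric sequence.
i=0: S_0 = 3.43 * (-2.14)^0 = 3.43
i=1: S_1 = 3.43 * (-2.14)^1 ≈ -7.34
i=2: S_2 = 3.43 * (-2.14)^2 ≈ 15.71
i=3: S_3 = 3.43 * (-2.14)^3 ≈ -33.62
i=4: S_4 = 3.43 * (-2.14)^4 ≈ 71.94
i=5: S_5 = 3.43 * (-2.14)^5 ≈ -153.94
The first 6 terms are: [3.43, -7.34, 15.71, -33.62, 71.94, -153.94]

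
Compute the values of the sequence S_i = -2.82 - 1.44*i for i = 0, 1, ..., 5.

This is an arithmetic sequence.
i=0: S_0 = -2.82 + -1.44*0 = -2.82
i=1: S_1 = -2.82 + -1.44*1 = -4.26
i=2: S_2 = -2.82 + -1.44*2 = -5.7
i=3: S_3 = -2.82 + -1.44*3 = -7.14
i=4: S_4 = -2.82 + -1.44*4 = -8.58
i=5: S_5 = -2.82 + -1.44*5 = -10.02
The first 6 terms are: [-2.82, -4.26, -5.7, -7.14, -8.58, -10.02]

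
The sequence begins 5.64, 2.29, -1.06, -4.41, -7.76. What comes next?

Differences: 2.29 - 5.64 = -3.35
This is an arithmetic sequence with common difference d = -3.35.
Next term = -7.76 + -3.35 = -11.11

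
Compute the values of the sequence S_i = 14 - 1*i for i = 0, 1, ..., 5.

This is an arithmetic sequence.
i=0: S_0 = 14 + -1*0 = 14
i=1: S_1 = 14 + -1*1 = 13
i=2: S_2 = 14 + -1*2 = 12
i=3: S_3 = 14 + -1*3 = 11
i=4: S_4 = 14 + -1*4 = 10
i=5: S_5 = 14 + -1*5 = 9
The first 6 terms are: [14, 13, 12, 11, 10, 9]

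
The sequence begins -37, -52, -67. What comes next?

Differences: -52 - -37 = -15
This is an arithmetic sequence with common difference d = -15.
Next term = -67 + -15 = -82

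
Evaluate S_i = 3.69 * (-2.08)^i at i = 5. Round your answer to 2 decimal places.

S_5 = 3.69 * (-2.08)^5 ≈ 3.69 * -38.9329 ≈ -143.66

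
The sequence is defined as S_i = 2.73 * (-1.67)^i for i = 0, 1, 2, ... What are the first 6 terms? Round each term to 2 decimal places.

This is a geometric sequence.
i=0: S_0 = 2.73 * (-1.67)^0 = 2.73
i=1: S_1 = 2.73 * (-1.67)^1 ≈ -4.56
i=2: S_2 = 2.73 * (-1.67)^2 ≈ 7.61
i=3: S_3 = 2.73 * (-1.67)^3 ≈ -12.71
i=4: S_4 = 2.73 * (-1.67)^4 ≈ 21.23
i=5: S_5 = 2.73 * (-1.67)^5 ≈ -35.46
The first 6 terms are: [2.73, -4.56, 7.61, -12.71, 21.23, -35.46]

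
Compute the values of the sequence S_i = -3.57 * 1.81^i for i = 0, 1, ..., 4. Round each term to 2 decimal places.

This is a geometric sequence.
i=0: S_0 = -3.57 * 1.81^0 = -3.57
i=1: S_1 = -3.57 * 1.81^1 ≈ -6.46
i=2: S_2 = -3.57 * 1.81^2 ≈ -11.7
i=3: S_3 = -3.57 * 1.81^3 ≈ -21.17
i=4: S_4 = -3.57 * 1.81^4 ≈ -38.32
The first 5 terms are: [-3.57, -6.46, -11.7, -21.17, -38.32]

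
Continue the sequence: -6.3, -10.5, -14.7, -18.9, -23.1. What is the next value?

Differences: -10.5 - -6.3 = -4.2
This is an arithmetic sequence with common difference d = -4.2.
Next term = -23.1 + -4.2 = -27.3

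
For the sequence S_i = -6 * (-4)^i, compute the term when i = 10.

S_10 = -6 * (-4)^10 = -6 * 1048576 = -6291456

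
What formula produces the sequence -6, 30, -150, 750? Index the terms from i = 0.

Check ratios: 30 / -6 = -5.0
Common ratio r = -5.
First term a = -6.
Formula: S_i = -6 * (-5)^i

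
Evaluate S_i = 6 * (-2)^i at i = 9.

S_9 = 6 * (-2)^9 = 6 * -512 = -3072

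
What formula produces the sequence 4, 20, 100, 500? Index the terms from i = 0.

Check ratios: 20 / 4 = 5.0
Common ratio r = 5.
First term a = 4.
Formula: S_i = 4 * 5^i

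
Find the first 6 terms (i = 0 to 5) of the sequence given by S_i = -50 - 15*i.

This is an arithmetic sequence.
i=0: S_0 = -50 + -15*0 = -50
i=1: S_1 = -50 + -15*1 = -65
i=2: S_2 = -50 + -15*2 = -80
i=3: S_3 = -50 + -15*3 = -95
i=4: S_4 = -50 + -15*4 = -110
i=5: S_5 = -50 + -15*5 = -125
The first 6 terms are: [-50, -65, -80, -95, -110, -125]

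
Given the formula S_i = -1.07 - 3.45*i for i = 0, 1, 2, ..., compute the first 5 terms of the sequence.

This is an arithmetic sequence.
i=0: S_0 = -1.07 + -3.45*0 = -1.07
i=1: S_1 = -1.07 + -3.45*1 = -4.52
i=2: S_2 = -1.07 + -3.45*2 = -7.97
i=3: S_3 = -1.07 + -3.45*3 = -11.42
i=4: S_4 = -1.07 + -3.45*4 = -14.87
The first 5 terms are: [-1.07, -4.52, -7.97, -11.42, -14.87]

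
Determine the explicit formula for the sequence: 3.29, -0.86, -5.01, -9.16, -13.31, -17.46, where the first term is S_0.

Check differences: -0.86 - 3.29 = -4.15
-5.01 - -0.86 = -4.15
Common difference d = -4.15.
First term a = 3.29.
Formula: S_i = 3.29 - 4.15*i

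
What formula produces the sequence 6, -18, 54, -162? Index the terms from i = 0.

Check ratios: -18 / 6 = -3.0
Common ratio r = -3.
First term a = 6.
Formula: S_i = 6 * (-3)^i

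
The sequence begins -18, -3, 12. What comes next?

Differences: -3 - -18 = 15
This is an arithmetic sequence with common difference d = 15.
Next term = 12 + 15 = 27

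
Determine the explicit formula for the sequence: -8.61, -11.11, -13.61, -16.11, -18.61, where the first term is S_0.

Check differences: -11.11 - -8.61 = -2.5
-13.61 - -11.11 = -2.5
Common difference d = -2.5.
First term a = -8.61.
Formula: S_i = -8.61 - 2.50*i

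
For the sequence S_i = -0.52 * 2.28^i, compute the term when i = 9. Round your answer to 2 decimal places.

S_9 = -0.52 * 2.28^9 ≈ -0.52 * 1664.9976 ≈ -865.8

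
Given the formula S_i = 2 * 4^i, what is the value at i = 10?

S_10 = 2 * 4^10 = 2 * 1048576 = 2097152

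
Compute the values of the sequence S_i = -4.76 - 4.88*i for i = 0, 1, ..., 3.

This is an arithmetic sequence.
i=0: S_0 = -4.76 + -4.88*0 = -4.76
i=1: S_1 = -4.76 + -4.88*1 = -9.64
i=2: S_2 = -4.76 + -4.88*2 = -14.52
i=3: S_3 = -4.76 + -4.88*3 = -19.4
The first 4 terms are: [-4.76, -9.64, -14.52, -19.4]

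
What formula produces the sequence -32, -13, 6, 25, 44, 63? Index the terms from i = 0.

Check differences: -13 - -32 = 19
6 - -13 = 19
Common difference d = 19.
First term a = -32.
Formula: S_i = -32 + 19*i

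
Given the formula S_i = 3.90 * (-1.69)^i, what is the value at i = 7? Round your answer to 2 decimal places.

S_7 = 3.9 * (-1.69)^7 ≈ 3.9 * -39.3738 ≈ -153.56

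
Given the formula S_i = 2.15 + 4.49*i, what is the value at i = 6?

S_6 = 2.15 + 4.49*6 = 2.15 + 26.94 = 29.09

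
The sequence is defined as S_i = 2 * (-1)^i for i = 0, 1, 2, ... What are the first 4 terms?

This is a geometric sequence.
i=0: S_0 = 2 * (-1)^0 = 2
i=1: S_1 = 2 * (-1)^1 = -2
i=2: S_2 = 2 * (-1)^2 = 2
i=3: S_3 = 2 * (-1)^3 = -2
The first 4 terms are: [2, -2, 2, -2]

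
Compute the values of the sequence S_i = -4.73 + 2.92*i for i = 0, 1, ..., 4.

This is an arithmetic sequence.
i=0: S_0 = -4.73 + 2.92*0 = -4.73
i=1: S_1 = -4.73 + 2.92*1 = -1.81
i=2: S_2 = -4.73 + 2.92*2 = 1.11
i=3: S_3 = -4.73 + 2.92*3 = 4.03
i=4: S_4 = -4.73 + 2.92*4 = 6.95
The first 5 terms are: [-4.73, -1.81, 1.11, 4.03, 6.95]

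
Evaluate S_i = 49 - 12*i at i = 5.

S_5 = 49 + -12*5 = 49 + -60 = -11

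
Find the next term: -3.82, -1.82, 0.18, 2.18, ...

Differences: -1.82 - -3.82 = 2.0
This is an arithmetic sequence with common difference d = 2.0.
Next term = 2.18 + 2.0 = 4.18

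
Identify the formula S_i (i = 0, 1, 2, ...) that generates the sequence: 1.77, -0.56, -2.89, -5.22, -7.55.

Check differences: -0.56 - 1.77 = -2.33
-2.89 - -0.56 = -2.33
Common difference d = -2.33.
First term a = 1.77.
Formula: S_i = 1.77 - 2.33*i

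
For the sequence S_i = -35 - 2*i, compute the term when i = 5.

S_5 = -35 + -2*5 = -35 + -10 = -45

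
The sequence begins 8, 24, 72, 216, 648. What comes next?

Ratios: 24 / 8 = 3.0
This is a geometric sequence with common ratio r = 3.
Next term = 648 * 3 = 1944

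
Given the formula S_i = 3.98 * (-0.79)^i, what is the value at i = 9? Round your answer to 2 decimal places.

S_9 = 3.98 * (-0.79)^9 ≈ 3.98 * -0.1199 ≈ -0.48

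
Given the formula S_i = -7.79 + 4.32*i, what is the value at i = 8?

S_8 = -7.79 + 4.32*8 = -7.79 + 34.56 = 26.77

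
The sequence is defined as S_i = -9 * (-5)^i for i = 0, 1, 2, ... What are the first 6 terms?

This is a geometric sequence.
i=0: S_0 = -9 * (-5)^0 = -9
i=1: S_1 = -9 * (-5)^1 = 45
i=2: S_2 = -9 * (-5)^2 = -225
i=3: S_3 = -9 * (-5)^3 = 1125
i=4: S_4 = -9 * (-5)^4 = -5625
i=5: S_5 = -9 * (-5)^5 = 28125
The first 6 terms are: [-9, 45, -225, 1125, -5625, 28125]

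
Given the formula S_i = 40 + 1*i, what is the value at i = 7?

S_7 = 40 + 1*7 = 40 + 7 = 47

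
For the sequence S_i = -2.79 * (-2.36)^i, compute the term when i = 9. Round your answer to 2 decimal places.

S_9 = -2.79 * (-2.36)^9 ≈ -2.79 * -2270.9524 ≈ 6335.96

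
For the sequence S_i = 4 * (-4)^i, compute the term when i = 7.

S_7 = 4 * (-4)^7 = 4 * -16384 = -65536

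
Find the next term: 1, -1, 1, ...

Ratios: -1 / 1 = -1.0
This is a geometric sequence with common ratio r = -1.
Next term = 1 * -1 = -1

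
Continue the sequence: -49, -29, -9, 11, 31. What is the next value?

Differences: -29 - -49 = 20
This is an arithmetic sequence with common difference d = 20.
Next term = 31 + 20 = 51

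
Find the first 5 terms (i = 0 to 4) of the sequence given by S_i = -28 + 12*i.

This is an arithmetic sequence.
i=0: S_0 = -28 + 12*0 = -28
i=1: S_1 = -28 + 12*1 = -16
i=2: S_2 = -28 + 12*2 = -4
i=3: S_3 = -28 + 12*3 = 8
i=4: S_4 = -28 + 12*4 = 20
The first 5 terms are: [-28, -16, -4, 8, 20]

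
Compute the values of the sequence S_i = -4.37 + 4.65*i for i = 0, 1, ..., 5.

This is an arithmetic sequence.
i=0: S_0 = -4.37 + 4.65*0 = -4.37
i=1: S_1 = -4.37 + 4.65*1 = 0.28
i=2: S_2 = -4.37 + 4.65*2 = 4.93
i=3: S_3 = -4.37 + 4.65*3 = 9.58
i=4: S_4 = -4.37 + 4.65*4 = 14.23
i=5: S_5 = -4.37 + 4.65*5 = 18.88
The first 6 terms are: [-4.37, 0.28, 4.93, 9.58, 14.23, 18.88]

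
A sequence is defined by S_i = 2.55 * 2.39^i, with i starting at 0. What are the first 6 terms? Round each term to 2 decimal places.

This is a geometric sequence.
i=0: S_0 = 2.55 * 2.39^0 = 2.55
i=1: S_1 = 2.55 * 2.39^1 ≈ 6.09
i=2: S_2 = 2.55 * 2.39^2 ≈ 14.57
i=3: S_3 = 2.55 * 2.39^3 ≈ 34.81
i=4: S_4 = 2.55 * 2.39^4 ≈ 83.2
i=5: S_5 = 2.55 * 2.39^5 ≈ 198.85
The first 6 terms are: [2.55, 6.09, 14.57, 34.81, 83.2, 198.85]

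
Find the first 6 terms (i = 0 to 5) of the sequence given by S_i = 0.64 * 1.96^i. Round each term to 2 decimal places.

This is a geometric sequence.
i=0: S_0 = 0.64 * 1.96^0 = 0.64
i=1: S_1 = 0.64 * 1.96^1 ≈ 1.25
i=2: S_2 = 0.64 * 1.96^2 ≈ 2.46
i=3: S_3 = 0.64 * 1.96^3 ≈ 4.82
i=4: S_4 = 0.64 * 1.96^4 ≈ 9.45
i=5: S_5 = 0.64 * 1.96^5 ≈ 18.51
The first 6 terms are: [0.64, 1.25, 2.46, 4.82, 9.45, 18.51]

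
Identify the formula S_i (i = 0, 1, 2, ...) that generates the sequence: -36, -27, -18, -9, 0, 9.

Check differences: -27 - -36 = 9
-18 - -27 = 9
Common difference d = 9.
First term a = -36.
Formula: S_i = -36 + 9*i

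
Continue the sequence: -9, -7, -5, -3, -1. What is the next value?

Differences: -7 - -9 = 2
This is an arithmetic sequence with common difference d = 2.
Next term = -1 + 2 = 1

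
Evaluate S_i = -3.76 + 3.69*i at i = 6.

S_6 = -3.76 + 3.69*6 = -3.76 + 22.14 = 18.38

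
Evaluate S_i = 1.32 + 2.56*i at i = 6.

S_6 = 1.32 + 2.56*6 = 1.32 + 15.36 = 16.68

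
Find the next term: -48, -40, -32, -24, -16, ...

Differences: -40 - -48 = 8
This is an arithmetic sequence with common difference d = 8.
Next term = -16 + 8 = -8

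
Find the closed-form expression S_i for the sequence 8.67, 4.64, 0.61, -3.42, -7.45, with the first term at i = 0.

Check differences: 4.64 - 8.67 = -4.03
0.61 - 4.64 = -4.03
Common difference d = -4.03.
First term a = 8.67.
Formula: S_i = 8.67 - 4.03*i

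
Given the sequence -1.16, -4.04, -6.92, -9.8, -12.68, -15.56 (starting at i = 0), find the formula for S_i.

Check differences: -4.04 - -1.16 = -2.88
-6.92 - -4.04 = -2.88
Common difference d = -2.88.
First term a = -1.16.
Formula: S_i = -1.16 - 2.88*i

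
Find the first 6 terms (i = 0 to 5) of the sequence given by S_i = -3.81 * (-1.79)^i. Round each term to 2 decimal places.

This is a geometric sequence.
i=0: S_0 = -3.81 * (-1.79)^0 = -3.81
i=1: S_1 = -3.81 * (-1.79)^1 ≈ 6.82
i=2: S_2 = -3.81 * (-1.79)^2 ≈ -12.21
i=3: S_3 = -3.81 * (-1.79)^3 ≈ 21.85
i=4: S_4 = -3.81 * (-1.79)^4 ≈ -39.11
i=5: S_5 = -3.81 * (-1.79)^5 ≈ 70.01
The first 6 terms are: [-3.81, 6.82, -12.21, 21.85, -39.11, 70.01]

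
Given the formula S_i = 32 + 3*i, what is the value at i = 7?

S_7 = 32 + 3*7 = 32 + 21 = 53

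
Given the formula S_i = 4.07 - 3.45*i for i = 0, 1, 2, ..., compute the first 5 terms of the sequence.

This is an arithmetic sequence.
i=0: S_0 = 4.07 + -3.45*0 = 4.07
i=1: S_1 = 4.07 + -3.45*1 = 0.62
i=2: S_2 = 4.07 + -3.45*2 = -2.83
i=3: S_3 = 4.07 + -3.45*3 = -6.28
i=4: S_4 = 4.07 + -3.45*4 = -9.73
The first 5 terms are: [4.07, 0.62, -2.83, -6.28, -9.73]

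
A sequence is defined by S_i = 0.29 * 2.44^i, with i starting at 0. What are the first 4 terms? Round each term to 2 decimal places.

This is a geometric sequence.
i=0: S_0 = 0.29 * 2.44^0 = 0.29
i=1: S_1 = 0.29 * 2.44^1 ≈ 0.71
i=2: S_2 = 0.29 * 2.44^2 ≈ 1.73
i=3: S_3 = 0.29 * 2.44^3 ≈ 4.21
The first 4 terms are: [0.29, 0.71, 1.73, 4.21]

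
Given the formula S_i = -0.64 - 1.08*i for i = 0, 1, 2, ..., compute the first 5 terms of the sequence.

This is an arithmetic sequence.
i=0: S_0 = -0.64 + -1.08*0 = -0.64
i=1: S_1 = -0.64 + -1.08*1 = -1.72
i=2: S_2 = -0.64 + -1.08*2 = -2.8
i=3: S_3 = -0.64 + -1.08*3 = -3.88
i=4: S_4 = -0.64 + -1.08*4 = -4.96
The first 5 terms are: [-0.64, -1.72, -2.8, -3.88, -4.96]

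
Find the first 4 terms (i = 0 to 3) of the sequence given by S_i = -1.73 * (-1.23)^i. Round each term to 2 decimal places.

This is a geometric sequence.
i=0: S_0 = -1.73 * (-1.23)^0 = -1.73
i=1: S_1 = -1.73 * (-1.23)^1 ≈ 2.13
i=2: S_2 = -1.73 * (-1.23)^2 ≈ -2.62
i=3: S_3 = -1.73 * (-1.23)^3 ≈ 3.22
The first 4 terms are: [-1.73, 2.13, -2.62, 3.22]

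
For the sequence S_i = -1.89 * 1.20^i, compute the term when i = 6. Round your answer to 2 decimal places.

S_6 = -1.89 * 1.2^6 ≈ -1.89 * 2.986 ≈ -5.64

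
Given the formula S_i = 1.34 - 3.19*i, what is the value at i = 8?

S_8 = 1.34 + -3.19*8 = 1.34 + -25.52 = -24.18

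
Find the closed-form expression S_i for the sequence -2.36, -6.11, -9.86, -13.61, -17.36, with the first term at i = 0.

Check differences: -6.11 - -2.36 = -3.75
-9.86 - -6.11 = -3.75
Common difference d = -3.75.
First term a = -2.36.
Formula: S_i = -2.36 - 3.75*i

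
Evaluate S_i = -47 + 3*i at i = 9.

S_9 = -47 + 3*9 = -47 + 27 = -20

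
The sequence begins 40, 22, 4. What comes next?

Differences: 22 - 40 = -18
This is an arithmetic sequence with common difference d = -18.
Next term = 4 + -18 = -14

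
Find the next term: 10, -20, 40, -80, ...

Ratios: -20 / 10 = -2.0
This is a geometric sequence with common ratio r = -2.
Next term = -80 * -2 = 160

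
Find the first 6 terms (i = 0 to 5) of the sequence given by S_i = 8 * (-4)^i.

This is a geometric sequence.
i=0: S_0 = 8 * (-4)^0 = 8
i=1: S_1 = 8 * (-4)^1 = -32
i=2: S_2 = 8 * (-4)^2 = 128
i=3: S_3 = 8 * (-4)^3 = -512
i=4: S_4 = 8 * (-4)^4 = 2048
i=5: S_5 = 8 * (-4)^5 = -8192
The first 6 terms are: [8, -32, 128, -512, 2048, -8192]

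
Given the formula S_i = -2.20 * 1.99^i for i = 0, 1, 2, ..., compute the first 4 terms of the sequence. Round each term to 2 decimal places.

This is a geometric sequence.
i=0: S_0 = -2.2 * 1.99^0 = -2.2
i=1: S_1 = -2.2 * 1.99^1 ≈ -4.38
i=2: S_2 = -2.2 * 1.99^2 ≈ -8.71
i=3: S_3 = -2.2 * 1.99^3 ≈ -17.34
The first 4 terms are: [-2.2, -4.38, -8.71, -17.34]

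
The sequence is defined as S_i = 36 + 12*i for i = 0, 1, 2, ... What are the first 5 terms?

This is an arithmetic sequence.
i=0: S_0 = 36 + 12*0 = 36
i=1: S_1 = 36 + 12*1 = 48
i=2: S_2 = 36 + 12*2 = 60
i=3: S_3 = 36 + 12*3 = 72
i=4: S_4 = 36 + 12*4 = 84
The first 5 terms are: [36, 48, 60, 72, 84]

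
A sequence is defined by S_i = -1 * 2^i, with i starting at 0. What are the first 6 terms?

This is a geometric sequence.
i=0: S_0 = -1 * 2^0 = -1
i=1: S_1 = -1 * 2^1 = -2
i=2: S_2 = -1 * 2^2 = -4
i=3: S_3 = -1 * 2^3 = -8
i=4: S_4 = -1 * 2^4 = -16
i=5: S_5 = -1 * 2^5 = -32
The first 6 terms are: [-1, -2, -4, -8, -16, -32]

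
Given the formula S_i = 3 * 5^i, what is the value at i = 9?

S_9 = 3 * 5^9 = 3 * 1953125 = 5859375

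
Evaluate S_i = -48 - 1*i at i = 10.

S_10 = -48 + -1*10 = -48 + -10 = -58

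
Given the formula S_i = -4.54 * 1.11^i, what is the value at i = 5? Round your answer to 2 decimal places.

S_5 = -4.54 * 1.11^5 ≈ -4.54 * 1.6851 ≈ -7.65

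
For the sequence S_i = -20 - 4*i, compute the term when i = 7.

S_7 = -20 + -4*7 = -20 + -28 = -48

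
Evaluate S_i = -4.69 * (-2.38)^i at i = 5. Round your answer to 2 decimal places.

S_5 = -4.69 * (-2.38)^5 ≈ -4.69 * -76.3633 ≈ 358.14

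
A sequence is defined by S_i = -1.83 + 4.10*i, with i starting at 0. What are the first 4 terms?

This is an arithmetic sequence.
i=0: S_0 = -1.83 + 4.1*0 = -1.83
i=1: S_1 = -1.83 + 4.1*1 = 2.27
i=2: S_2 = -1.83 + 4.1*2 = 6.37
i=3: S_3 = -1.83 + 4.1*3 = 10.47
The first 4 terms are: [-1.83, 2.27, 6.37, 10.47]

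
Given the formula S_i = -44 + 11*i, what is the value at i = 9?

S_9 = -44 + 11*9 = -44 + 99 = 55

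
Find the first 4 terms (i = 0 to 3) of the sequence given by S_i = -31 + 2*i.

This is an arithmetic sequence.
i=0: S_0 = -31 + 2*0 = -31
i=1: S_1 = -31 + 2*1 = -29
i=2: S_2 = -31 + 2*2 = -27
i=3: S_3 = -31 + 2*3 = -25
The first 4 terms are: [-31, -29, -27, -25]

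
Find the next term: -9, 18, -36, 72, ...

Ratios: 18 / -9 = -2.0
This is a geometric sequence with common ratio r = -2.
Next term = 72 * -2 = -144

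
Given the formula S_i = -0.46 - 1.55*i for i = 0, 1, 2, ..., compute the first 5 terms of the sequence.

This is an arithmetic sequence.
i=0: S_0 = -0.46 + -1.55*0 = -0.46
i=1: S_1 = -0.46 + -1.55*1 = -2.01
i=2: S_2 = -0.46 + -1.55*2 = -3.56
i=3: S_3 = -0.46 + -1.55*3 = -5.11
i=4: S_4 = -0.46 + -1.55*4 = -6.66
The first 5 terms are: [-0.46, -2.01, -3.56, -5.11, -6.66]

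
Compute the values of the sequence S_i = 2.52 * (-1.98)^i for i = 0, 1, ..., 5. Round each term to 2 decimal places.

This is a geometric sequence.
i=0: S_0 = 2.52 * (-1.98)^0 = 2.52
i=1: S_1 = 2.52 * (-1.98)^1 ≈ -4.99
i=2: S_2 = 2.52 * (-1.98)^2 ≈ 9.88
i=3: S_3 = 2.52 * (-1.98)^3 ≈ -19.56
i=4: S_4 = 2.52 * (-1.98)^4 ≈ 38.73
i=5: S_5 = 2.52 * (-1.98)^5 ≈ -76.69
The first 6 terms are: [2.52, -4.99, 9.88, -19.56, 38.73, -76.69]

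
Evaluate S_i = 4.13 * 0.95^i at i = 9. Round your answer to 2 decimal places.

S_9 = 4.13 * 0.95^9 ≈ 4.13 * 0.6302 ≈ 2.6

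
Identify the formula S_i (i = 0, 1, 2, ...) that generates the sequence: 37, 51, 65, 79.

Check differences: 51 - 37 = 14
65 - 51 = 14
Common difference d = 14.
First term a = 37.
Formula: S_i = 37 + 14*i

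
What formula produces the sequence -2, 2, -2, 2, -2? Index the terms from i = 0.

Check ratios: 2 / -2 = -1.0
Common ratio r = -1.
First term a = -2.
Formula: S_i = -2 * (-1)^i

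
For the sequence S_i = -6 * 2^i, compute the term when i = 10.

S_10 = -6 * 2^10 = -6 * 1024 = -6144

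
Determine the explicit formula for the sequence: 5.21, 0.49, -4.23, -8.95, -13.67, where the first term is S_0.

Check differences: 0.49 - 5.21 = -4.72
-4.23 - 0.49 = -4.72
Common difference d = -4.72.
First term a = 5.21.
Formula: S_i = 5.21 - 4.72*i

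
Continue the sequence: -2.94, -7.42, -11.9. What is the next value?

Differences: -7.42 - -2.94 = -4.48
This is an arithmetic sequence with common difference d = -4.48.
Next term = -11.9 + -4.48 = -16.38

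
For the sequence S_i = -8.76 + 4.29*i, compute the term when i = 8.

S_8 = -8.76 + 4.29*8 = -8.76 + 34.32 = 25.56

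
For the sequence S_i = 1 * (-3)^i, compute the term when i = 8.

S_8 = 1 * (-3)^8 = 1 * 6561 = 6561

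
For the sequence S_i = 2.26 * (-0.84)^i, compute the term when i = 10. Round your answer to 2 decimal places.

S_10 = 2.26 * (-0.84)^10 ≈ 2.26 * 0.1749 ≈ 0.4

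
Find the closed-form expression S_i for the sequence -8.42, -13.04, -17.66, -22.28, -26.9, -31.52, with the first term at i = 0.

Check differences: -13.04 - -8.42 = -4.62
-17.66 - -13.04 = -4.62
Common difference d = -4.62.
First term a = -8.42.
Formula: S_i = -8.42 - 4.62*i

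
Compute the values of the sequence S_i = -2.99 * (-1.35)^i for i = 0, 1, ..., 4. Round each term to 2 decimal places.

This is a geometric sequence.
i=0: S_0 = -2.99 * (-1.35)^0 = -2.99
i=1: S_1 = -2.99 * (-1.35)^1 ≈ 4.04
i=2: S_2 = -2.99 * (-1.35)^2 ≈ -5.45
i=3: S_3 = -2.99 * (-1.35)^3 ≈ 7.36
i=4: S_4 = -2.99 * (-1.35)^4 ≈ -9.93
The first 5 terms are: [-2.99, 4.04, -5.45, 7.36, -9.93]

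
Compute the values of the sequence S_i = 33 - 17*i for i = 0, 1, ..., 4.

This is an arithmetic sequence.
i=0: S_0 = 33 + -17*0 = 33
i=1: S_1 = 33 + -17*1 = 16
i=2: S_2 = 33 + -17*2 = -1
i=3: S_3 = 33 + -17*3 = -18
i=4: S_4 = 33 + -17*4 = -35
The first 5 terms are: [33, 16, -1, -18, -35]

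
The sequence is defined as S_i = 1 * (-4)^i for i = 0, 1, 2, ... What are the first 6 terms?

This is a geometric sequence.
i=0: S_0 = 1 * (-4)^0 = 1
i=1: S_1 = 1 * (-4)^1 = -4
i=2: S_2 = 1 * (-4)^2 = 16
i=3: S_3 = 1 * (-4)^3 = -64
i=4: S_4 = 1 * (-4)^4 = 256
i=5: S_5 = 1 * (-4)^5 = -1024
The first 6 terms are: [1, -4, 16, -64, 256, -1024]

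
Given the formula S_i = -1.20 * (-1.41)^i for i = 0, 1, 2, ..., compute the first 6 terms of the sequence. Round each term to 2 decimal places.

This is a geometric sequence.
i=0: S_0 = -1.2 * (-1.41)^0 = -1.2
i=1: S_1 = -1.2 * (-1.41)^1 ≈ 1.69
i=2: S_2 = -1.2 * (-1.41)^2 ≈ -2.39
i=3: S_3 = -1.2 * (-1.41)^3 ≈ 3.36
i=4: S_4 = -1.2 * (-1.41)^4 ≈ -4.74
i=5: S_5 = -1.2 * (-1.41)^5 ≈ 6.69
The first 6 terms are: [-1.2, 1.69, -2.39, 3.36, -4.74, 6.69]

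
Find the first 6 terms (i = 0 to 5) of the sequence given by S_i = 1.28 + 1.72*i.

This is an arithmetic sequence.
i=0: S_0 = 1.28 + 1.72*0 = 1.28
i=1: S_1 = 1.28 + 1.72*1 = 3.0
i=2: S_2 = 1.28 + 1.72*2 = 4.72
i=3: S_3 = 1.28 + 1.72*3 = 6.44
i=4: S_4 = 1.28 + 1.72*4 = 8.16
i=5: S_5 = 1.28 + 1.72*5 = 9.88
The first 6 terms are: [1.28, 3.0, 4.72, 6.44, 8.16, 9.88]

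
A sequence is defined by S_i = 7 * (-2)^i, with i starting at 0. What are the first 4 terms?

This is a geometric sequence.
i=0: S_0 = 7 * (-2)^0 = 7
i=1: S_1 = 7 * (-2)^1 = -14
i=2: S_2 = 7 * (-2)^2 = 28
i=3: S_3 = 7 * (-2)^3 = -56
The first 4 terms are: [7, -14, 28, -56]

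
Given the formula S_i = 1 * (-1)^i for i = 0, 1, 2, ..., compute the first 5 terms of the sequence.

This is a geometric sequence.
i=0: S_0 = 1 * (-1)^0 = 1
i=1: S_1 = 1 * (-1)^1 = -1
i=2: S_2 = 1 * (-1)^2 = 1
i=3: S_3 = 1 * (-1)^3 = -1
i=4: S_4 = 1 * (-1)^4 = 1
The first 5 terms are: [1, -1, 1, -1, 1]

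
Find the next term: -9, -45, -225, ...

Ratios: -45 / -9 = 5.0
This is a geometric sequence with common ratio r = 5.
Next term = -225 * 5 = -1125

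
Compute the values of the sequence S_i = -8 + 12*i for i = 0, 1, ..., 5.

This is an arithmetic sequence.
i=0: S_0 = -8 + 12*0 = -8
i=1: S_1 = -8 + 12*1 = 4
i=2: S_2 = -8 + 12*2 = 16
i=3: S_3 = -8 + 12*3 = 28
i=4: S_4 = -8 + 12*4 = 40
i=5: S_5 = -8 + 12*5 = 52
The first 6 terms are: [-8, 4, 16, 28, 40, 52]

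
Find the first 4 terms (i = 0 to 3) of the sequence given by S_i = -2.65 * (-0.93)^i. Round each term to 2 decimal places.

This is a geometric sequence.
i=0: S_0 = -2.65 * (-0.93)^0 = -2.65
i=1: S_1 = -2.65 * (-0.93)^1 ≈ 2.46
i=2: S_2 = -2.65 * (-0.93)^2 ≈ -2.29
i=3: S_3 = -2.65 * (-0.93)^3 ≈ 2.13
The first 4 terms are: [-2.65, 2.46, -2.29, 2.13]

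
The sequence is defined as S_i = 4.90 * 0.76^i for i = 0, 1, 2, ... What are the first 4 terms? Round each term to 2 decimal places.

This is a geometric sequence.
i=0: S_0 = 4.9 * 0.76^0 = 4.9
i=1: S_1 = 4.9 * 0.76^1 ≈ 3.72
i=2: S_2 = 4.9 * 0.76^2 ≈ 2.83
i=3: S_3 = 4.9 * 0.76^3 ≈ 2.15
The first 4 terms are: [4.9, 3.72, 2.83, 2.15]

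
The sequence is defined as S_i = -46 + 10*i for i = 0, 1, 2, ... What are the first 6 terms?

This is an arithmetic sequence.
i=0: S_0 = -46 + 10*0 = -46
i=1: S_1 = -46 + 10*1 = -36
i=2: S_2 = -46 + 10*2 = -26
i=3: S_3 = -46 + 10*3 = -16
i=4: S_4 = -46 + 10*4 = -6
i=5: S_5 = -46 + 10*5 = 4
The first 6 terms are: [-46, -36, -26, -16, -6, 4]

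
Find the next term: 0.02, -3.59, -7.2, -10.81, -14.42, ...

Differences: -3.59 - 0.02 = -3.61
This is an arithmetic sequence with common difference d = -3.61.
Next term = -14.42 + -3.61 = -18.03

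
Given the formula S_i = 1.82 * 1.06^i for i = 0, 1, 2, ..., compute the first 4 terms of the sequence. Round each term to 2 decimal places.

This is a geometric sequence.
i=0: S_0 = 1.82 * 1.06^0 = 1.82
i=1: S_1 = 1.82 * 1.06^1 ≈ 1.93
i=2: S_2 = 1.82 * 1.06^2 ≈ 2.04
i=3: S_3 = 1.82 * 1.06^3 ≈ 2.17
The first 4 terms are: [1.82, 1.93, 2.04, 2.17]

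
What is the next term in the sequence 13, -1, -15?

Differences: -1 - 13 = -14
This is an arithmetic sequence with common difference d = -14.
Next term = -15 + -14 = -29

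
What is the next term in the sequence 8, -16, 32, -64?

Ratios: -16 / 8 = -2.0
This is a geometric sequence with common ratio r = -2.
Next term = -64 * -2 = 128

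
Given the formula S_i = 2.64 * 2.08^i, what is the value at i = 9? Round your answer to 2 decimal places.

S_9 = 2.64 * 2.08^9 ≈ 2.64 * 728.7356 ≈ 1923.86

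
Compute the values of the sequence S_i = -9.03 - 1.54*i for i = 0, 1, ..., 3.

This is an arithmetic sequence.
i=0: S_0 = -9.03 + -1.54*0 = -9.03
i=1: S_1 = -9.03 + -1.54*1 = -10.57
i=2: S_2 = -9.03 + -1.54*2 = -12.11
i=3: S_3 = -9.03 + -1.54*3 = -13.65
The first 4 terms are: [-9.03, -10.57, -12.11, -13.65]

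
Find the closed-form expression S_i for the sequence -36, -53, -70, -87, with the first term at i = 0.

Check differences: -53 - -36 = -17
-70 - -53 = -17
Common difference d = -17.
First term a = -36.
Formula: S_i = -36 - 17*i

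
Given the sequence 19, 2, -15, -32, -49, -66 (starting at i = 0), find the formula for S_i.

Check differences: 2 - 19 = -17
-15 - 2 = -17
Common difference d = -17.
First term a = 19.
Formula: S_i = 19 - 17*i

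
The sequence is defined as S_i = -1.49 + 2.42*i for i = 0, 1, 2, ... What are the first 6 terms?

This is an arithmetic sequence.
i=0: S_0 = -1.49 + 2.42*0 = -1.49
i=1: S_1 = -1.49 + 2.42*1 = 0.93
i=2: S_2 = -1.49 + 2.42*2 = 3.35
i=3: S_3 = -1.49 + 2.42*3 = 5.77
i=4: S_4 = -1.49 + 2.42*4 = 8.19
i=5: S_5 = -1.49 + 2.42*5 = 10.61
The first 6 terms are: [-1.49, 0.93, 3.35, 5.77, 8.19, 10.61]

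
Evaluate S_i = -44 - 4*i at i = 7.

S_7 = -44 + -4*7 = -44 + -28 = -72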